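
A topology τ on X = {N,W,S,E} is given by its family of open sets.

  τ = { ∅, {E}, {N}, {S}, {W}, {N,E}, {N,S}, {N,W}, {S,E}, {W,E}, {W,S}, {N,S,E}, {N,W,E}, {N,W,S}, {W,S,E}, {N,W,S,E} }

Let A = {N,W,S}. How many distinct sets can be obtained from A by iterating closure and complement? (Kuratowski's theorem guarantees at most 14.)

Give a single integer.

X∖A={E}, int(X∖A)={E}, hence cl(A)={N,W,S}
Orbit (k=closure, c=complement):
  1. A     = {N,W,S}
  2. cA    = {E}
(closed under both — stop)

2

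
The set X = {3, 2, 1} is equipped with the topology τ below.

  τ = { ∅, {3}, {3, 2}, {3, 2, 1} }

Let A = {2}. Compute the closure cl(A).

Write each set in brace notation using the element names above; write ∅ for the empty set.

complement {3, 1}; its interior {3}; cl(A) = X∖{3} = {2, 1}

{2, 1}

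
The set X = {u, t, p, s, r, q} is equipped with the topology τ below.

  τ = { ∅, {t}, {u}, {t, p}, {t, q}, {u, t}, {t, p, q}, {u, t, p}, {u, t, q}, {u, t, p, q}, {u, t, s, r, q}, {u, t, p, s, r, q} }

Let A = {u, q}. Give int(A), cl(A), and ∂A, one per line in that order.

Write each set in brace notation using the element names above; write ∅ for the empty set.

open subsets of A: ∅, {u}; so int(A) = {u}
closure: X∖int(X∖A) = X∖{t, p} = {u, s, r, q}
∂A = {u, s, r, q} minus {u} = {s, r, q}

int(A) = {u}
cl(A)  = {u, s, r, q}
∂A     = {s, r, q}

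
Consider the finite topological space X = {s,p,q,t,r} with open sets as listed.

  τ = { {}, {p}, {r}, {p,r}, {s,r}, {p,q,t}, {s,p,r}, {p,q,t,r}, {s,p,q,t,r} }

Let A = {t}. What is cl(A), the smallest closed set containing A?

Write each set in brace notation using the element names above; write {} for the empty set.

{q,t}

complement {s,p,q,r}; its interior {s,p,r}; cl(A) = X∖{s,p,r} = {q,t}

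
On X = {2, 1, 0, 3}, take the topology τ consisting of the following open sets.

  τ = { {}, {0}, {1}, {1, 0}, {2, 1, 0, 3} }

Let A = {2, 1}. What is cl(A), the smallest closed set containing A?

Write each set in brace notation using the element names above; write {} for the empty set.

cl via duality: int({0, 3}) = {0}, so X∖{0} = {2, 1, 3}

{2, 1, 3}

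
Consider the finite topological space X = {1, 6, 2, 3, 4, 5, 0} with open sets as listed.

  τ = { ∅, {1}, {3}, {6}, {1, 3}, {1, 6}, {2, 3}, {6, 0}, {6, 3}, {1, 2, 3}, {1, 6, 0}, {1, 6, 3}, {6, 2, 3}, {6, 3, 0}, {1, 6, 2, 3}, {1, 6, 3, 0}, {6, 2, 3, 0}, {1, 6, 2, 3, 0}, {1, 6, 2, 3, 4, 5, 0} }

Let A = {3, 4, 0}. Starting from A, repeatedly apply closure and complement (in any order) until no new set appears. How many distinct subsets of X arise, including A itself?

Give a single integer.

10

cl via duality: int({1, 6, 2, 5}) = {1, 6}, so X∖{1, 6} = {2, 3, 4, 5, 0}
Write k for closure, c for complement:
  1. A     = {3, 4, 0}
  2. kA    = {2, 3, 4, 5, 0}
  3. cA    = {1, 6, 2, 5}
  4. ckA   = {1, 6}
  5. kcA   = {1, 6, 2, 4, 5, 0}
  6. kckA  = {1, 6, 4, 5, 0}
  7. ckcA  = {3}
  8. ckckA = {2, 3}
  9. kckcA = {2, 3, 4, 5}
  10. ckckcA = {1, 6, 0}
applying k or c yields no new set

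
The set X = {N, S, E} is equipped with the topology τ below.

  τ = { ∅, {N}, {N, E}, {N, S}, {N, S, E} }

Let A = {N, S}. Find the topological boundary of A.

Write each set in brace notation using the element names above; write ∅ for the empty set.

{E}

open subsets of A: ∅, {N}, {N, S}; so int(A) = {N, S}
closure: X∖int(X∖A) = X∖∅ = {N, S, E}
∂A = {N, S, E} minus {N, S} = {E}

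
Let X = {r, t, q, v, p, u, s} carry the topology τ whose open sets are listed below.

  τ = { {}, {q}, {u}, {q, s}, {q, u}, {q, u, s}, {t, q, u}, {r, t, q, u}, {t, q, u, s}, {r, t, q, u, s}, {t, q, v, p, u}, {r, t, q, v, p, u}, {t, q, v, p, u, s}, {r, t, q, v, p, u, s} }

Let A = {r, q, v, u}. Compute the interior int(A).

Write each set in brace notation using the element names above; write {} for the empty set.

{q, u}

open subsets of A: {}, {q}, {u}, {q, u}; so int(A) = {q, u}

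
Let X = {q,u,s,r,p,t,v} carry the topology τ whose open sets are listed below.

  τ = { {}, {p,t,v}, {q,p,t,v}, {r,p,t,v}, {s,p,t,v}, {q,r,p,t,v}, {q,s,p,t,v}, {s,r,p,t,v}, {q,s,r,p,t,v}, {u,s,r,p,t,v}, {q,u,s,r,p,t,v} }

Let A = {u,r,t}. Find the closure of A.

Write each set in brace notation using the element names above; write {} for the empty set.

{q,u,s,r,p,t,v}

cl via duality: int({q,s,p,v}) = {}, so X∖{} = {q,u,s,r,p,t,v}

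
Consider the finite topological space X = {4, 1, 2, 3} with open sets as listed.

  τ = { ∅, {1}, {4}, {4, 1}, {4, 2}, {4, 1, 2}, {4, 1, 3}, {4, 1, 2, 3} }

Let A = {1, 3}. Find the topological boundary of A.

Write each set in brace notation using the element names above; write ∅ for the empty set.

{3}

U open, U⊆A: ∅, {1}. int(A) = ⋃ = {1}
X∖A={4, 2}, int(X∖A)={4, 2}, hence cl(A)={1, 3}
∂A: remove int from cl → {3}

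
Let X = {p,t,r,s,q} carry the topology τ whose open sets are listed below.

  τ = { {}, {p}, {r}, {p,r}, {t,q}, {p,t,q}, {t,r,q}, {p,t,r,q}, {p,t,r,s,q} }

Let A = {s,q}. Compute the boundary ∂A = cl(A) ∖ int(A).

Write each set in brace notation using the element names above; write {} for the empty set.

{t,s,q}

interior: largest open inside A is {} (from {})
cl via duality: int({p,t,r}) = {p,r}, so X∖{p,r} = {t,s,q}
cl∖int = {t,s,q}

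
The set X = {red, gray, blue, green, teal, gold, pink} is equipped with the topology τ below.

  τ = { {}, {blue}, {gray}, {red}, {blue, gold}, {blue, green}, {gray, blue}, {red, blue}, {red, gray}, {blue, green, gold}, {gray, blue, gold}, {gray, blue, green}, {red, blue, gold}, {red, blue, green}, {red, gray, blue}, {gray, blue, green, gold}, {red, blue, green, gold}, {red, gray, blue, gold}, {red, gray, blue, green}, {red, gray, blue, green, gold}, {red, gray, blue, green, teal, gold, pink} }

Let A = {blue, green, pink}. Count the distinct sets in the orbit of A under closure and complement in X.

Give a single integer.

8

cl via duality: int({red, gray, teal, gold}) = {red, gray}, so X∖{red, gray} = {blue, green, teal, gold, pink}
Write k for closure, c for complement:
  1. A     = {blue, green, pink}
  2. kA    = {blue, green, teal, gold, pink}
  3. cA    = {red, gray, teal, gold}
  4. ckA   = {red, gray}
  5. kcA   = {red, gray, teal, gold, pink}
  6. kckA  = {red, gray, teal, pink}
  7. ckcA  = {blue, green}
  8. ckckA = {blue, green, gold}
applying k or c yields no new set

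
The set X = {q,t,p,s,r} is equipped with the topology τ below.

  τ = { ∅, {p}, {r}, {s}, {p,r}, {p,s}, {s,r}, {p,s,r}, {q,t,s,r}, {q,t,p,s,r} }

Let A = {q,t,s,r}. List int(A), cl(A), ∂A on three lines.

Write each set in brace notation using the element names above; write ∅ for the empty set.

interior: largest open inside A is {q,t,s,r} (from ∅, {r}, {s}, {s,r}, {q,t,s,r})
cl via duality: int({p}) = {p}, so X∖{p} = {q,t,s,r}
cl∖int = ∅

int(A) = {q,t,s,r}
cl(A)  = {q,t,s,r}
∂A     = ∅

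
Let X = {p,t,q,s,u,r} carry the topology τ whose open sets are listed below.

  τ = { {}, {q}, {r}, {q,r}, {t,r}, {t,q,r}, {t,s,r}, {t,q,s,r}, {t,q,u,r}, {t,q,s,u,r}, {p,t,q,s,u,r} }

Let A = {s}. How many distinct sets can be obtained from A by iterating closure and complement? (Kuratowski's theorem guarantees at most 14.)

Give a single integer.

6

X∖A={p,t,q,u,r}, int(X∖A)={t,q,u,r}, hence cl(A)={p,s}
Orbit (k=closure, c=complement):
  1. A     = {s}
  2. kA    = {p,s}
  3. cA    = {p,t,q,u,r}
  4. ckA   = {t,q,u,r}
  5. kcA   = {p,t,q,s,u,r}
  6. ckcA  = {}
(closed under both — stop)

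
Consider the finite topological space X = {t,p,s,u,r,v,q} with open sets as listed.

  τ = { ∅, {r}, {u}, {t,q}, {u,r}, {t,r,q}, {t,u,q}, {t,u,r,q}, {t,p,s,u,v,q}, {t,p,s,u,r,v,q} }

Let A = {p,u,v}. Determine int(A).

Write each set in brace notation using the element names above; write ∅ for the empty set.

{u}

opens ⊆ A: ∅, {u}; union → int = {u}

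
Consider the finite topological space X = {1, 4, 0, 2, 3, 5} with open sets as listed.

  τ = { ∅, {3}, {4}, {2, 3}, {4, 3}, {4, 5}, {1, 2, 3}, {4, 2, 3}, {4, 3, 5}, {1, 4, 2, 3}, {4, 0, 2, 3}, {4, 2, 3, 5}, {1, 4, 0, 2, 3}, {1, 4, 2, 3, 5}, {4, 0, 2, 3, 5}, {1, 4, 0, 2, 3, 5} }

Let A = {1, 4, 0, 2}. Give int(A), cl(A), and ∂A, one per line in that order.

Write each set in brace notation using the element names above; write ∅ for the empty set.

open subsets of A: ∅, {4}; so int(A) = {4}
closure: X∖int(X∖A) = X∖{3} = {1, 4, 0, 2, 5}
∂A = {1, 4, 0, 2, 5} minus {4} = {1, 0, 2, 5}

int(A) = {4}
cl(A)  = {1, 4, 0, 2, 5}
∂A     = {1, 0, 2, 5}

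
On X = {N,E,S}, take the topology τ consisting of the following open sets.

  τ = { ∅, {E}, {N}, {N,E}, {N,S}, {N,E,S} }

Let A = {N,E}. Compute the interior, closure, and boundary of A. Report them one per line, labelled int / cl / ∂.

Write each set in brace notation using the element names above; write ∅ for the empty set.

interior: largest open inside A is {N,E} (from ∅, {E}, {N}, {N,E})
cl via duality: int({S}) = ∅, so X∖∅ = {N,E,S}
cl∖int = {S}

int(A) = {N,E}
cl(A)  = {N,E,S}
∂A     = {S}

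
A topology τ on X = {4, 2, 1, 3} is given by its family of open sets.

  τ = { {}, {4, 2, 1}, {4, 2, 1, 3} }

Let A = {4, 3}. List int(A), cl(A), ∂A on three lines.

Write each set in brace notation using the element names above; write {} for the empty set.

opens ⊆ A: {}; union → int = {}
complement {2, 1}; its interior {}; cl(A) = X∖{} = {4, 2, 1, 3}
boundary = {4, 2, 1, 3} ∖ {} = {4, 2, 1, 3}

int(A) = {}
cl(A)  = {4, 2, 1, 3}
∂A     = {4, 2, 1, 3}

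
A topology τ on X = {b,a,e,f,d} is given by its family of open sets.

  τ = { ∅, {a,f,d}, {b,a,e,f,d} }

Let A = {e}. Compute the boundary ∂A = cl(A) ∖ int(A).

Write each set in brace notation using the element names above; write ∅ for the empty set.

{b,e}

open subsets of A: ∅; so int(A) = ∅
closure: X∖int(X∖A) = X∖{a,f,d} = {b,e}
∂A = {b,e} minus ∅ = {b,e}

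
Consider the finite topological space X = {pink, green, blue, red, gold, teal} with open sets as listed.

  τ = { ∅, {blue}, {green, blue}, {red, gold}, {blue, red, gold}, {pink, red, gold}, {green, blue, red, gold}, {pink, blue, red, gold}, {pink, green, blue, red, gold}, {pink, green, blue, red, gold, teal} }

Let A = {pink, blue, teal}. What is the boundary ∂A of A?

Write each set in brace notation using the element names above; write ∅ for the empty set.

opens ⊆ A: ∅, {blue}; union → int = {blue}
complement {green, red, gold}; its interior {red, gold}; cl(A) = X∖{red, gold} = {pink, green, blue, teal}
boundary = {pink, green, blue, teal} ∖ {blue} = {pink, green, teal}

{pink, green, teal}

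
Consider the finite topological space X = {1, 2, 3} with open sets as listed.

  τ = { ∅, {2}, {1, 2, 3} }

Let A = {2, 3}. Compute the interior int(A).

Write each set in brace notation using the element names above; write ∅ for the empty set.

{2}

U open, U⊆A: ∅, {2}. int(A) = ⋃ = {2}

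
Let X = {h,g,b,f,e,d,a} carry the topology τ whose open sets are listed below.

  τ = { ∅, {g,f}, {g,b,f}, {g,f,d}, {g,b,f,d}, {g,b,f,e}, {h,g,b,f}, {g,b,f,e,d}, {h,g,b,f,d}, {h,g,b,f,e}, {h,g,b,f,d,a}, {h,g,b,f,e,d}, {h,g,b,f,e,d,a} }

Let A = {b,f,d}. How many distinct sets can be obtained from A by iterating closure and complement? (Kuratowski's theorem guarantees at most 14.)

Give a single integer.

4

X∖A={h,g,e,a}, int(X∖A)=∅, hence cl(A)={h,g,b,f,e,d,a}
Orbit (k=closure, c=complement):
  1. A     = {b,f,d}
  2. kA    = {h,g,b,f,e,d,a}
  3. cA    = {h,g,e,a}
  4. ckA   = ∅
(closed under both — stop)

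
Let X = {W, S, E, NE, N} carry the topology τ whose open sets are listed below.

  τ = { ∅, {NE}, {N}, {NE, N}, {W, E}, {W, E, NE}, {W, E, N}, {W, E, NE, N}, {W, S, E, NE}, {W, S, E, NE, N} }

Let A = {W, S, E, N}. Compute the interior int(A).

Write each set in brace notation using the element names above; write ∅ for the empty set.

interior: largest open inside A is {W, E, N} (from ∅, {N}, {W, E}, {W, E, N})

{W, E, N}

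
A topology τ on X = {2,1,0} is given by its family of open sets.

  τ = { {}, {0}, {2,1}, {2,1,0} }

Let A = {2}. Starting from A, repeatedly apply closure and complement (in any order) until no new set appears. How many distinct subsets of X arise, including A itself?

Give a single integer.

6

complement {1,0}; its interior {0}; cl(A) = X∖{0} = {2,1}
With k = closure, c = complement:
  1. A     = {2}
  2. kA    = {2,1}
  3. cA    = {1,0}
  4. ckA   = {0}
  5. kcA   = {2,1,0}
  6. ckcA  = {}
k, c of each give nothing new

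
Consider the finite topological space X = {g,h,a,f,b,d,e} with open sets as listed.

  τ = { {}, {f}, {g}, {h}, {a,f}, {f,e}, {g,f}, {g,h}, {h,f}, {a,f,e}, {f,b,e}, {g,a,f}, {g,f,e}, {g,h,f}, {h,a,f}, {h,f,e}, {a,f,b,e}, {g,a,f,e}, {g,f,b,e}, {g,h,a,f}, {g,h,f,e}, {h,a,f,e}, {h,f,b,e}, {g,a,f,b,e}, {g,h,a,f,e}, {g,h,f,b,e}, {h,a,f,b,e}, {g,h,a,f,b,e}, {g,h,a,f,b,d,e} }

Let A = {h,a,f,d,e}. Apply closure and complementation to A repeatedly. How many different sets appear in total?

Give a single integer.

cl via duality: int({g,b}) = {g}, so X∖{g} = {h,a,f,b,d,e}
Write k for closure, c for complement:
  1. A     = {h,a,f,d,e}
  2. kA    = {h,a,f,b,d,e}
  3. cA    = {g,b}
  4. ckA   = {g}
  5. kcA   = {g,b,d}
  6. kckA  = {g,d}
  7. ckcA  = {h,a,f,e}
  8. ckckA = {h,a,f,b,e}
applying k or c yields no new set

8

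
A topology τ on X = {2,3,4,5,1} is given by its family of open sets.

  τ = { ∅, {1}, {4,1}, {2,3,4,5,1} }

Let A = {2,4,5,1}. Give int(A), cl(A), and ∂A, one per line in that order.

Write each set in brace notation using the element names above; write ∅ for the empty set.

U open, U⊆A: ∅, {1}, {4,1}. int(A) = ⋃ = {4,1}
X∖A={3}, int(X∖A)=∅, hence cl(A)={2,3,4,5,1}
∂A: remove int from cl → {2,3,5}

int(A) = {4,1}
cl(A)  = {2,3,4,5,1}
∂A     = {2,3,5}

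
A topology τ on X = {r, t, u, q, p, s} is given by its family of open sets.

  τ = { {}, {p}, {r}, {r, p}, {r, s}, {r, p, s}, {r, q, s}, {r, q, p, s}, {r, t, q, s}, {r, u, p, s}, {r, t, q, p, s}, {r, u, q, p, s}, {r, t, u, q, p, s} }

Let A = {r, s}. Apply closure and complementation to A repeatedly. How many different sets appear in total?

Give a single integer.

6

complement {t, u, q, p}; its interior {p}; cl(A) = X∖{p} = {r, t, u, q, s}
With k = closure, c = complement:
  1. A     = {r, s}
  2. kA    = {r, t, u, q, s}
  3. cA    = {t, u, q, p}
  4. ckA   = {p}
  5. kckA  = {u, p}
  6. ckckA = {r, t, q, s}
k, c of each give nothing new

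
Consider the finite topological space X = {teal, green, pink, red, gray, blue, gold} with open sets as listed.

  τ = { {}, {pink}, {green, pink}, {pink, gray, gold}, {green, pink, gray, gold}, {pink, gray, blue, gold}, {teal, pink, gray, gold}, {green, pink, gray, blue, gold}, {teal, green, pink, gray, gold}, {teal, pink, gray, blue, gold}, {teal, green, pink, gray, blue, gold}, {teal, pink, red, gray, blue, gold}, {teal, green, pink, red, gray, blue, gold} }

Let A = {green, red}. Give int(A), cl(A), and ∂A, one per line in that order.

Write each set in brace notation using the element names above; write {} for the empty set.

int(A) = {}
cl(A)  = {green, red}
∂A     = {green, red}

open subsets of A: {}; so int(A) = {}
closure: X∖int(X∖A) = X∖{teal, pink, gray, blue, gold} = {green, red}
∂A = {green, red} minus {} = {green, red}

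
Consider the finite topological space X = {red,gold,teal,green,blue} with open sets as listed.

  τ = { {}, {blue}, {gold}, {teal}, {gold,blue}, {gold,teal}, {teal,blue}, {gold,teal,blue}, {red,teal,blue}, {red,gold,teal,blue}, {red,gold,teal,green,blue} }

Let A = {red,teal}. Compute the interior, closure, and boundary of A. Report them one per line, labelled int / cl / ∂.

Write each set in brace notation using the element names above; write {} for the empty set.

int(A) = {teal}
cl(A)  = {red,teal,green}
∂A     = {red,green}

open subsets of A: {}, {teal}; so int(A) = {teal}
closure: X∖int(X∖A) = X∖{gold,blue} = {red,teal,green}
∂A = {red,teal,green} minus {teal} = {red,green}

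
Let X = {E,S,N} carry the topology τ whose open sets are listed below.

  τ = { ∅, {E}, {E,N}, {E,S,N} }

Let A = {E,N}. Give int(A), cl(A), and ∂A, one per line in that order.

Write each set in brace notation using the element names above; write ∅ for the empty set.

int(A) = {E,N}
cl(A)  = {E,S,N}
∂A     = {S}

U open, U⊆A: ∅, {E}, {E,N}. int(A) = ⋃ = {E,N}
X∖A={S}, int(X∖A)=∅, hence cl(A)={E,S,N}
∂A: remove int from cl → {S}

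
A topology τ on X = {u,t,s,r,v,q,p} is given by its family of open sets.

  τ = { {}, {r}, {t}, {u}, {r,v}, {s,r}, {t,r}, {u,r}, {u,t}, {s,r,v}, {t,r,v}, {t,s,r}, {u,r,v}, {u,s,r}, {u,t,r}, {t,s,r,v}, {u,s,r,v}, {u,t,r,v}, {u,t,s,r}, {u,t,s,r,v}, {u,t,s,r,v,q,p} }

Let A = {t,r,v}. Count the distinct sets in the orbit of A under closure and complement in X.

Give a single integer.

X∖A={u,s,q,p}, int(X∖A)={u}, hence cl(A)={t,s,r,v,q,p}
Orbit (k=closure, c=complement):
  1. A     = {t,r,v}
  2. kA    = {t,s,r,v,q,p}
  3. cA    = {u,s,q,p}
  4. ckA   = {u}
  5. kckA  = {u,q,p}
  6. ckckA = {t,s,r,v}
(closed under both — stop)

6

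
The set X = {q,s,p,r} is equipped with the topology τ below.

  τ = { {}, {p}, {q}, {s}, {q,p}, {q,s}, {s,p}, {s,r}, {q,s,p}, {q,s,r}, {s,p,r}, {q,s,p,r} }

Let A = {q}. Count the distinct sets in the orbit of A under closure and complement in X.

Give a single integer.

complement {s,p,r}; its interior {s,p,r}; cl(A) = X∖{s,p,r} = {q}
With k = closure, c = complement:
  1. A     = {q}
  2. cA    = {s,p,r}
k, c of each give nothing new

2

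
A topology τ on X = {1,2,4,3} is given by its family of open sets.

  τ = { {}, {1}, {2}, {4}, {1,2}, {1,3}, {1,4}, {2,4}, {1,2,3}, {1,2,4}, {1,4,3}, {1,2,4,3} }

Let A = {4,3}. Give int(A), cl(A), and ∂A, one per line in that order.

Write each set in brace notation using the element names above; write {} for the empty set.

U open, U⊆A: {}, {4}. int(A) = ⋃ = {4}
X∖A={1,2}, int(X∖A)={1,2}, hence cl(A)={4,3}
∂A: remove int from cl → {3}

int(A) = {4}
cl(A)  = {4,3}
∂A     = {3}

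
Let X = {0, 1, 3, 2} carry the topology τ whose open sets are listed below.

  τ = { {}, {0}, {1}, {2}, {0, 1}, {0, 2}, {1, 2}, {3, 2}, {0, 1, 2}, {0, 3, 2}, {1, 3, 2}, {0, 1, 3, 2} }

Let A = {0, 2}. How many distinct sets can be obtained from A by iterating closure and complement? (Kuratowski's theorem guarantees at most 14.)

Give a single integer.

4

cl via duality: int({1, 3}) = {1}, so X∖{1} = {0, 3, 2}
Write k for closure, c for complement:
  1. A     = {0, 2}
  2. kA    = {0, 3, 2}
  3. cA    = {1, 3}
  4. ckA   = {1}
applying k or c yields no new set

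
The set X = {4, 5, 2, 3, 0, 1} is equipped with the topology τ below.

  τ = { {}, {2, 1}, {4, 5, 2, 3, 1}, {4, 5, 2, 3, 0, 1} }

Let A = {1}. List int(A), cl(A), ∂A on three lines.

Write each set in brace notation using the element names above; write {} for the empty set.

int(A) = {}
cl(A)  = {4, 5, 2, 3, 0, 1}
∂A     = {4, 5, 2, 3, 0, 1}

interior: largest open inside A is {} (from {})
cl via duality: int({4, 5, 2, 3, 0}) = {}, so X∖{} = {4, 5, 2, 3, 0, 1}
cl∖int = {4, 5, 2, 3, 0, 1}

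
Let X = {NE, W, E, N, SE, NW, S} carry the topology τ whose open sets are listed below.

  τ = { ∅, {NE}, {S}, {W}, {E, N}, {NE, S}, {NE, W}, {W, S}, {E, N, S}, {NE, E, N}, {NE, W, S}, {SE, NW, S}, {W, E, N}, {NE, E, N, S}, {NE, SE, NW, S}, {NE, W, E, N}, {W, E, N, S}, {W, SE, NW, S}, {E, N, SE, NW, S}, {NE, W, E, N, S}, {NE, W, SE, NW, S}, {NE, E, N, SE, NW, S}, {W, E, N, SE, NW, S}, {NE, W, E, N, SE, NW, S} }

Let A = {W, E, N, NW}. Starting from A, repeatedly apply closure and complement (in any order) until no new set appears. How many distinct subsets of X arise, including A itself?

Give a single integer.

closure: X∖int(X∖A) = X∖{NE, S} = {W, E, N, SE, NW}
Let k=closure and c=complement:
  1. A     = {W, E, N, NW}
  2. kA    = {W, E, N, SE, NW}
  3. cA    = {NE, SE, S}
  4. ckA   = {NE, S}
  5. kcA   = {NE, SE, NW, S}
  6. ckcA  = {W, E, N}
— saturated at 6

6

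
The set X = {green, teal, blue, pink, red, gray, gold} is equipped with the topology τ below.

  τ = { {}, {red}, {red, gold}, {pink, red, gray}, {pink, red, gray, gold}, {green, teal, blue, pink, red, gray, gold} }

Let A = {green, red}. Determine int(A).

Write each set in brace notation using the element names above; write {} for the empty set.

{red}

opens ⊆ A: {}, {red}; union → int = {red}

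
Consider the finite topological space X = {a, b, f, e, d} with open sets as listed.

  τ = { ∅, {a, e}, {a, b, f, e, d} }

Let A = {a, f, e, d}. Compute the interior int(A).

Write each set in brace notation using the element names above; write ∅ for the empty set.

open subsets of A: ∅, {a, e}; so int(A) = {a, e}

{a, e}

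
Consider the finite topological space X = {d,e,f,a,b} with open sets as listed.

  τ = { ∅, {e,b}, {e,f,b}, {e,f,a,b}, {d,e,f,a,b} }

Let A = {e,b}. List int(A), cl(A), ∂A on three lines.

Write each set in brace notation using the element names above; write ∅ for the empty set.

int(A) = {e,b}
cl(A)  = {d,e,f,a,b}
∂A     = {d,f,a}

interior: largest open inside A is {e,b} (from ∅, {e,b})
cl via duality: int({d,f,a}) = ∅, so X∖∅ = {d,e,f,a,b}
cl∖int = {d,f,a}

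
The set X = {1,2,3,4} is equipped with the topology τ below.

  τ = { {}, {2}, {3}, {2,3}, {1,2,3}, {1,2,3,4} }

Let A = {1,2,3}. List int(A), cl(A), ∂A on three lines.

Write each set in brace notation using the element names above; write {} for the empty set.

U open, U⊆A: {}, {2}, {3}, {2,3}, {1,2,3}. int(A) = ⋃ = {1,2,3}
X∖A={4}, int(X∖A)={}, hence cl(A)={1,2,3,4}
∂A: remove int from cl → {4}

int(A) = {1,2,3}
cl(A)  = {1,2,3,4}
∂A     = {4}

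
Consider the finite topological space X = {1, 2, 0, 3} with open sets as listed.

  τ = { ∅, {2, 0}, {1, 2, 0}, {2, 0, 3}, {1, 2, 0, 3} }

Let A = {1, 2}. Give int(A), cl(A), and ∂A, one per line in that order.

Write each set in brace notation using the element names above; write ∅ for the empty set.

int(A) = ∅
cl(A)  = {1, 2, 0, 3}
∂A     = {1, 2, 0, 3}

interior: largest open inside A is ∅ (from ∅)
cl via duality: int({0, 3}) = ∅, so X∖∅ = {1, 2, 0, 3}
cl∖int = {1, 2, 0, 3}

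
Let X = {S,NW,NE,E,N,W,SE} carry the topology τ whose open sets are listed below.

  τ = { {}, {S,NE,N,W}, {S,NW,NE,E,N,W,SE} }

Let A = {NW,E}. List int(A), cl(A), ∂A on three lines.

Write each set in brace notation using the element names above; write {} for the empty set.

opens ⊆ A: {}; union → int = {}
complement {S,NE,N,W,SE}; its interior {S,NE,N,W}; cl(A) = X∖{S,NE,N,W} = {NW,E,SE}
boundary = {NW,E,SE} ∖ {} = {NW,E,SE}

int(A) = {}
cl(A)  = {NW,E,SE}
∂A     = {NW,E,SE}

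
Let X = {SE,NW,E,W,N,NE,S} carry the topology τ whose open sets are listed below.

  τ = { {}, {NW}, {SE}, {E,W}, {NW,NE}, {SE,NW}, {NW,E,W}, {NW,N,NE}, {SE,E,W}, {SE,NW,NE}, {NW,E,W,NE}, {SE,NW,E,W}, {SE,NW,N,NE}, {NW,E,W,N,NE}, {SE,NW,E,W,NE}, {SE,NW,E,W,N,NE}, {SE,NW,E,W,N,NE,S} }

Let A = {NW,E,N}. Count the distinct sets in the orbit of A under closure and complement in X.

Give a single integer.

12

complement {SE,W,NE,S}; its interior {SE}; cl(A) = X∖{SE} = {NW,E,W,N,NE,S}
With k = closure, c = complement:
  1. A     = {NW,E,N}
  2. kA    = {NW,E,W,N,NE,S}
  3. cA    = {SE,W,NE,S}
  4. ckA   = {SE}
  5. kcA   = {SE,E,W,N,NE,S}
  6. kckA  = {SE,S}
  7. ckcA  = {NW}
  8. ckckA = {NW,E,W,N,NE}
  9. kckcA = {NW,N,NE,S}
  10. ckckcA = {SE,E,W}
  11. kckckcA = {SE,E,W,S}
  12. ckckckcA = {NW,N,NE}
k, c of each give nothing new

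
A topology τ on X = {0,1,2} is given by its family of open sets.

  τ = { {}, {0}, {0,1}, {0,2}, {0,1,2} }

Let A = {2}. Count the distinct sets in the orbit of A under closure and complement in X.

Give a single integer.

4

complement {0,1}; its interior {0,1}; cl(A) = X∖{0,1} = {2}
With k = closure, c = complement:
  1. A     = {2}
  2. cA    = {0,1}
  3. kcA   = {0,1,2}
  4. ckcA  = {}
k, c of each give nothing new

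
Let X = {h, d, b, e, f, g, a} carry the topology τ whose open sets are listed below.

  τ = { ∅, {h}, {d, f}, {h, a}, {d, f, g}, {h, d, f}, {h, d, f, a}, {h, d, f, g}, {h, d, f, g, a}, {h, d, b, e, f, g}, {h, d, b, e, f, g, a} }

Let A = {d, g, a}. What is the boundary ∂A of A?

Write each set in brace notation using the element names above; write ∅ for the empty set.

{d, b, e, f, g, a}

opens ⊆ A: ∅; union → int = ∅
complement {h, b, e, f}; its interior {h}; cl(A) = X∖{h} = {d, b, e, f, g, a}
boundary = {d, b, e, f, g, a} ∖ ∅ = {d, b, e, f, g, a}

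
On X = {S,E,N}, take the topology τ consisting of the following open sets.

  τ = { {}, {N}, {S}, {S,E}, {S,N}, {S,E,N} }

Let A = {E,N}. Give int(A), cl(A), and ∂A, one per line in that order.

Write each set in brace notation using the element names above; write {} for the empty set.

int(A) = {N}
cl(A)  = {E,N}
∂A     = {E}

interior: largest open inside A is {N} (from {}, {N})
cl via duality: int({S}) = {S}, so X∖{S} = {E,N}
cl∖int = {E}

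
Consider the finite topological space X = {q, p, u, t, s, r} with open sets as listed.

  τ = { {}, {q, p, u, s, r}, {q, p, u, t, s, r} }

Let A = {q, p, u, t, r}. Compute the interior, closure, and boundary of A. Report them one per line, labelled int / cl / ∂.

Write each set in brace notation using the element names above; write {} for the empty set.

interior: largest open inside A is {} (from {})
cl via duality: int({s}) = {}, so X∖{} = {q, p, u, t, s, r}
cl∖int = {q, p, u, t, s, r}

int(A) = {}
cl(A)  = {q, p, u, t, s, r}
∂A     = {q, p, u, t, s, r}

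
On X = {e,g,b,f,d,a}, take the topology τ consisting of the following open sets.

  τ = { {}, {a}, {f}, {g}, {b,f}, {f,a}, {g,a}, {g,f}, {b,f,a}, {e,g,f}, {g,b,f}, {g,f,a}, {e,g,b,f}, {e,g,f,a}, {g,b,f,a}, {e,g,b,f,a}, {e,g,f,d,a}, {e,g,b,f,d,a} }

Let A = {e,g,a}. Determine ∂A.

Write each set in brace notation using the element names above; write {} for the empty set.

{e,d}

open subsets of A: {}, {a}, {g}, {g,a}; so int(A) = {g,a}
closure: X∖int(X∖A) = X∖{b,f} = {e,g,d,a}
∂A = {e,g,d,a} minus {g,a} = {e,d}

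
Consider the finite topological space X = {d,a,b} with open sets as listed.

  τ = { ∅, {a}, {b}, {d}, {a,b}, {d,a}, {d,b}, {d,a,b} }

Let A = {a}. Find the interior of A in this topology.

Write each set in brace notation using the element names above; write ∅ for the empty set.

interior: largest open inside A is {a} (from ∅, {a})

{a}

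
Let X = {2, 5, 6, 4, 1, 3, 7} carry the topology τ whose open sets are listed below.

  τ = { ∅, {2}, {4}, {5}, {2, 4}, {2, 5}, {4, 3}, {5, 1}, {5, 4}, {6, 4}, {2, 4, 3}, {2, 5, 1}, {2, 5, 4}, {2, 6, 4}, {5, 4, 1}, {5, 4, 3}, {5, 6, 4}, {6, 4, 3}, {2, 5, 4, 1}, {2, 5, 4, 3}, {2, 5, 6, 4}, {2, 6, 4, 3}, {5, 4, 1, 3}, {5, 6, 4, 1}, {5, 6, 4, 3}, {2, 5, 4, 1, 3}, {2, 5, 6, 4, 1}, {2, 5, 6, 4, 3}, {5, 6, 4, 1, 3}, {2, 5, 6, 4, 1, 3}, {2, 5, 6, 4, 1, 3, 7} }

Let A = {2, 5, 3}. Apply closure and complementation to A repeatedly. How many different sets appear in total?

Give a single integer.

cl via duality: int({6, 4, 1, 7}) = {6, 4}, so X∖{6, 4} = {2, 5, 1, 3, 7}
Write k for closure, c for complement:
  1. A     = {2, 5, 3}
  2. kA    = {2, 5, 1, 3, 7}
  3. cA    = {6, 4, 1, 7}
  4. ckA   = {6, 4}
  5. kcA   = {6, 4, 1, 3, 7}
  6. kckA  = {6, 4, 3, 7}
  7. ckcA  = {2, 5}
  8. ckckA = {2, 5, 1}
  9. kckcA = {2, 5, 1, 7}
  10. ckckcA = {6, 4, 3}
applying k or c yields no new set

10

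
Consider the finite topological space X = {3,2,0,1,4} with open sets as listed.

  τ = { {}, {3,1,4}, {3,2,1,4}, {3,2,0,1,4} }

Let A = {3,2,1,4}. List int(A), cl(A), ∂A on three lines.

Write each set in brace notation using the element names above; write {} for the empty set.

int(A) = {3,2,1,4}
cl(A)  = {3,2,0,1,4}
∂A     = {0}

opens ⊆ A: {}, {3,1,4}, {3,2,1,4}; union → int = {3,2,1,4}
complement {0}; its interior {}; cl(A) = X∖{} = {3,2,0,1,4}
boundary = {3,2,0,1,4} ∖ {3,2,1,4} = {0}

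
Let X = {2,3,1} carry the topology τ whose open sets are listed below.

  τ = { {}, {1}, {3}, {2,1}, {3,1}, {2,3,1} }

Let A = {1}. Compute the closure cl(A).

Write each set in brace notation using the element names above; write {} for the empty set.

cl via duality: int({2,3}) = {3}, so X∖{3} = {2,1}

{2,1}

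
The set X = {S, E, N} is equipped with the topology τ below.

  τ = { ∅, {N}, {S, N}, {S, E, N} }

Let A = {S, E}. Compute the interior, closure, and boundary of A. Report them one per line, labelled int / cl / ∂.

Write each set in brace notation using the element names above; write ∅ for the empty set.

interior: largest open inside A is ∅ (from ∅)
cl via duality: int({N}) = {N}, so X∖{N} = {S, E}
cl∖int = {S, E}

int(A) = ∅
cl(A)  = {S, E}
∂A     = {S, E}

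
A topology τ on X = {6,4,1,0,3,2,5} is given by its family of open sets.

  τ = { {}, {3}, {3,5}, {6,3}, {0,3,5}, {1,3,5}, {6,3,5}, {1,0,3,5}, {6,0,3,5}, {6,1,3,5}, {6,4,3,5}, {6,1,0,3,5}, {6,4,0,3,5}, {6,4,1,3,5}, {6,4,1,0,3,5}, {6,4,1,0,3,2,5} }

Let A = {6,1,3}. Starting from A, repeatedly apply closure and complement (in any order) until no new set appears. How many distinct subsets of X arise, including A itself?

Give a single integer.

X∖A={4,0,2,5}, int(X∖A)={}, hence cl(A)={6,4,1,0,3,2,5}
Orbit (k=closure, c=complement):
  1. A     = {6,1,3}
  2. kA    = {6,4,1,0,3,2,5}
  3. cA    = {4,0,2,5}
  4. ckA   = {}
  5. kcA   = {4,1,0,2,5}
  6. ckcA  = {6,3}
(closed under both — stop)

6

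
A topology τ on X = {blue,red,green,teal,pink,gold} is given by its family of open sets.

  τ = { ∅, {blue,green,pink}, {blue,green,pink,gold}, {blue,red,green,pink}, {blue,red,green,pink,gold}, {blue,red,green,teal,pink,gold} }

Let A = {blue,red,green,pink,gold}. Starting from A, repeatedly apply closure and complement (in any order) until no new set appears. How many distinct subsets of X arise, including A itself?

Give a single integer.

closure: X∖int(X∖A) = X∖∅ = {blue,red,green,teal,pink,gold}
Let k=closure and c=complement:
  1. A     = {blue,red,green,pink,gold}
  2. kA    = {blue,red,green,teal,pink,gold}
  3. cA    = {teal}
  4. ckA   = ∅
— saturated at 4

4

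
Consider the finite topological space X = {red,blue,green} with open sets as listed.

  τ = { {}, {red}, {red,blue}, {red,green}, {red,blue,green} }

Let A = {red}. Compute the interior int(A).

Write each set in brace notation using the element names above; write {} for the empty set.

open subsets of A: {}, {red}; so int(A) = {red}

{red}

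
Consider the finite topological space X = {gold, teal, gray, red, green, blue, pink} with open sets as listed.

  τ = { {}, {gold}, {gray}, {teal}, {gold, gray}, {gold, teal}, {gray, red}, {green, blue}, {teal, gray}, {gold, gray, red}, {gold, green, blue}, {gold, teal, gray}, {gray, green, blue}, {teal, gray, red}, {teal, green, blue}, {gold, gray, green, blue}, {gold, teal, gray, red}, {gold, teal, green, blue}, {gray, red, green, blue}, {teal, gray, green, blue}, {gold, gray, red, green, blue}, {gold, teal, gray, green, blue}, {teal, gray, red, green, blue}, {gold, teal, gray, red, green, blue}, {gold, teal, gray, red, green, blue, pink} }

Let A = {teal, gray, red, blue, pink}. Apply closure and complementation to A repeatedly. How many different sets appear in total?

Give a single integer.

10

closure: X∖int(X∖A) = X∖{gold} = {teal, gray, red, green, blue, pink}
Let k=closure and c=complement:
  1. A     = {teal, gray, red, blue, pink}
  2. kA    = {teal, gray, red, green, blue, pink}
  3. cA    = {gold, green}
  4. ckA   = {gold}
  5. kcA   = {gold, green, blue, pink}
  6. kckA  = {gold, pink}
  7. ckcA  = {teal, gray, red}
  8. ckckA = {teal, gray, red, green, blue}
  9. kckcA = {teal, gray, red, pink}
  10. ckckcA = {gold, green, blue}
— saturated at 10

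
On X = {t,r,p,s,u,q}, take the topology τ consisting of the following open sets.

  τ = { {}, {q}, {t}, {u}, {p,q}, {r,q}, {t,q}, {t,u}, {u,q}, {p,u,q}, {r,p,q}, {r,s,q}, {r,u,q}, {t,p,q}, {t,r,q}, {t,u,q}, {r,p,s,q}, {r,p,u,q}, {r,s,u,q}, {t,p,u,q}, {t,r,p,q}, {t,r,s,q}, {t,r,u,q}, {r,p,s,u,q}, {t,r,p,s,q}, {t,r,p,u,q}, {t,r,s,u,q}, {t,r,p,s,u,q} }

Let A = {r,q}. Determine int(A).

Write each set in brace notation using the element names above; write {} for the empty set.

{r,q}

opens ⊆ A: {}, {q}, {r,q}; union → int = {r,q}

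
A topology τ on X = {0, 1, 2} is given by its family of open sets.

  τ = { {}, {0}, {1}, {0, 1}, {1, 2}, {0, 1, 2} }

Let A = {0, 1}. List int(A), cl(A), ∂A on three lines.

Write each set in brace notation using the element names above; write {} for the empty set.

int(A) = {0, 1}
cl(A)  = {0, 1, 2}
∂A     = {2}

opens ⊆ A: {}, {0}, {1}, {0, 1}; union → int = {0, 1}
complement {2}; its interior {}; cl(A) = X∖{} = {0, 1, 2}
boundary = {0, 1, 2} ∖ {0, 1} = {2}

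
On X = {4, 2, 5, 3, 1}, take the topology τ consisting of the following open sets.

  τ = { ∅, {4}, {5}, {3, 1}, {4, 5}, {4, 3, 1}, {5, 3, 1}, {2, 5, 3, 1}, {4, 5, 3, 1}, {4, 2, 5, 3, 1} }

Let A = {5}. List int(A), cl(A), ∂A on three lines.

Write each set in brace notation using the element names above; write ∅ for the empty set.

int(A) = {5}
cl(A)  = {2, 5}
∂A     = {2}

open subsets of A: ∅, {5}; so int(A) = {5}
closure: X∖int(X∖A) = X∖{4, 3, 1} = {2, 5}
∂A = {2, 5} minus {5} = {2}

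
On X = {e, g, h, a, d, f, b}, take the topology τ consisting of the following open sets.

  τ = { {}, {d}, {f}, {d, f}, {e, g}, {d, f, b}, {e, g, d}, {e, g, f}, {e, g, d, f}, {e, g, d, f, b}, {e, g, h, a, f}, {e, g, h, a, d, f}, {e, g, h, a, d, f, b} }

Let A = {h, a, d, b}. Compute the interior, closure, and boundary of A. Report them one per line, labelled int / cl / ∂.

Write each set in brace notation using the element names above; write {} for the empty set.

open subsets of A: {}, {d}; so int(A) = {d}
closure: X∖int(X∖A) = X∖{e, g, f} = {h, a, d, b}
∂A = {h, a, d, b} minus {d} = {h, a, b}

int(A) = {d}
cl(A)  = {h, a, d, b}
∂A     = {h, a, b}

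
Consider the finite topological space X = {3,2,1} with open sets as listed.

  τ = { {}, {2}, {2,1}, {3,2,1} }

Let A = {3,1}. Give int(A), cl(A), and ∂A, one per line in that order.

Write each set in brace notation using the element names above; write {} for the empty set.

opens ⊆ A: {}; union → int = {}
complement {2}; its interior {2}; cl(A) = X∖{2} = {3,1}
boundary = {3,1} ∖ {} = {3,1}

int(A) = {}
cl(A)  = {3,1}
∂A     = {3,1}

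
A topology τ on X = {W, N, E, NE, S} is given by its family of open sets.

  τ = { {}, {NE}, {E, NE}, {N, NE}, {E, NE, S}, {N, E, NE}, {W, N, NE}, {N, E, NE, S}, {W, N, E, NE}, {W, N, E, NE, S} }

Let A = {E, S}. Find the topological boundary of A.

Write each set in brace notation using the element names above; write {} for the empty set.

{E, S}

U open, U⊆A: {}. int(A) = ⋃ = {}
X∖A={W, N, NE}, int(X∖A)={W, N, NE}, hence cl(A)={E, S}
∂A: remove int from cl → {E, S}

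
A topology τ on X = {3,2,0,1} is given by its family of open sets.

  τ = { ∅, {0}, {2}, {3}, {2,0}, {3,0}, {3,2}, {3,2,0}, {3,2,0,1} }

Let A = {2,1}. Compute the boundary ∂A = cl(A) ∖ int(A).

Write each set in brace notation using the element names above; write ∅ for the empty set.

open subsets of A: ∅, {2}; so int(A) = {2}
closure: X∖int(X∖A) = X∖{3,0} = {2,1}
∂A = {2,1} minus {2} = {1}

{1}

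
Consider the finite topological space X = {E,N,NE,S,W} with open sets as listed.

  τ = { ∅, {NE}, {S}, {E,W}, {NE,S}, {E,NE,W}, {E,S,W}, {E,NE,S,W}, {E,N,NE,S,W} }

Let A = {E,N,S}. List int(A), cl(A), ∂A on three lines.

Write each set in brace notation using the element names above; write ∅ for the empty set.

int(A) = {S}
cl(A)  = {E,N,S,W}
∂A     = {E,N,W}

open subsets of A: ∅, {S}; so int(A) = {S}
closure: X∖int(X∖A) = X∖{NE} = {E,N,S,W}
∂A = {E,N,S,W} minus {S} = {E,N,W}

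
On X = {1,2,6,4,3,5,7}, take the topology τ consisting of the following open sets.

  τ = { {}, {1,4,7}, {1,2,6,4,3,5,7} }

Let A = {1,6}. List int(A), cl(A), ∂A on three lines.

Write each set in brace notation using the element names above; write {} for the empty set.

open subsets of A: {}; so int(A) = {}
closure: X∖int(X∖A) = X∖{} = {1,2,6,4,3,5,7}
∂A = {1,2,6,4,3,5,7} minus {} = {1,2,6,4,3,5,7}

int(A) = {}
cl(A)  = {1,2,6,4,3,5,7}
∂A     = {1,2,6,4,3,5,7}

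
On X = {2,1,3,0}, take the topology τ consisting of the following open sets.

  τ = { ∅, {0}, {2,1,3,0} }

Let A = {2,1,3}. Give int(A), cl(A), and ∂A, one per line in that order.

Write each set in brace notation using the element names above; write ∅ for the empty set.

interior: largest open inside A is ∅ (from ∅)
cl via duality: int({0}) = {0}, so X∖{0} = {2,1,3}
cl∖int = {2,1,3}

int(A) = ∅
cl(A)  = {2,1,3}
∂A     = {2,1,3}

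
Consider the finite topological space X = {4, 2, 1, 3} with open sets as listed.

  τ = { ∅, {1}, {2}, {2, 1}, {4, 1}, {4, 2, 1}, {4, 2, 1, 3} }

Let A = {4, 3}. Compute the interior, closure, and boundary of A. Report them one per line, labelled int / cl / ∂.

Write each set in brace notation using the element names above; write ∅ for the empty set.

int(A) = ∅
cl(A)  = {4, 3}
∂A     = {4, 3}

interior: largest open inside A is ∅ (from ∅)
cl via duality: int({2, 1}) = {2, 1}, so X∖{2, 1} = {4, 3}
cl∖int = {4, 3}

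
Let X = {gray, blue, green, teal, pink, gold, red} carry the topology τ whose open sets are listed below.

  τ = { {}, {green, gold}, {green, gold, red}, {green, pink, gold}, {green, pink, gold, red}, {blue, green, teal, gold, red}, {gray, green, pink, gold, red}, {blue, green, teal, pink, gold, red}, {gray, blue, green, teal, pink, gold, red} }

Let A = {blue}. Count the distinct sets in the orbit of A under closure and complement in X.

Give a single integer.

complement {gray, green, teal, pink, gold, red}; its interior {gray, green, pink, gold, red}; cl(A) = X∖{gray, green, pink, gold, red} = {blue, teal}
With k = closure, c = complement:
  1. A     = {blue}
  2. kA    = {blue, teal}
  3. cA    = {gray, green, teal, pink, gold, red}
  4. ckA   = {gray, green, pink, gold, red}
  5. kcA   = {gray, blue, green, teal, pink, gold, red}
  6. ckcA  = {}
k, c of each give nothing new

6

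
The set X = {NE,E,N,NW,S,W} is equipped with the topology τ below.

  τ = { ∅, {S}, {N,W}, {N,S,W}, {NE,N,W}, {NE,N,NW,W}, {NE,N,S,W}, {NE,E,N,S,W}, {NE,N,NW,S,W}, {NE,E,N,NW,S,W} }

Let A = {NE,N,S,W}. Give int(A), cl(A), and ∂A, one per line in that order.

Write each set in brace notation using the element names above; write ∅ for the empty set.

int(A) = {NE,N,S,W}
cl(A)  = {NE,E,N,NW,S,W}
∂A     = {E,NW}

U open, U⊆A: ∅, {S}, {N,W}, {N,S,W}, {NE,N,W}, {NE,N,S,W}. int(A) = ⋃ = {NE,N,S,W}
X∖A={E,NW}, int(X∖A)=∅, hence cl(A)={NE,E,N,NW,S,W}
∂A: remove int from cl → {E,NW}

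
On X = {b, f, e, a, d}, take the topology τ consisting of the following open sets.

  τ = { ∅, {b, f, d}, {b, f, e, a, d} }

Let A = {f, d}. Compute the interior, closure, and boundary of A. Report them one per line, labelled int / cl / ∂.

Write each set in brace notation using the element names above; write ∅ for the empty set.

int(A) = ∅
cl(A)  = {b, f, e, a, d}
∂A     = {b, f, e, a, d}

open subsets of A: ∅; so int(A) = ∅
closure: X∖int(X∖A) = X∖∅ = {b, f, e, a, d}
∂A = {b, f, e, a, d} minus ∅ = {b, f, e, a, d}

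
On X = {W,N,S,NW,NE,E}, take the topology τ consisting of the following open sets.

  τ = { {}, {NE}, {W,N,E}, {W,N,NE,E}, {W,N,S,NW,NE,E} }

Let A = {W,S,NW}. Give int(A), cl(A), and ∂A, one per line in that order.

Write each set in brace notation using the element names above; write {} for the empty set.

opens ⊆ A: {}; union → int = {}
complement {N,NE,E}; its interior {NE}; cl(A) = X∖{NE} = {W,N,S,NW,E}
boundary = {W,N,S,NW,E} ∖ {} = {W,N,S,NW,E}

int(A) = {}
cl(A)  = {W,N,S,NW,E}
∂A     = {W,N,S,NW,E}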